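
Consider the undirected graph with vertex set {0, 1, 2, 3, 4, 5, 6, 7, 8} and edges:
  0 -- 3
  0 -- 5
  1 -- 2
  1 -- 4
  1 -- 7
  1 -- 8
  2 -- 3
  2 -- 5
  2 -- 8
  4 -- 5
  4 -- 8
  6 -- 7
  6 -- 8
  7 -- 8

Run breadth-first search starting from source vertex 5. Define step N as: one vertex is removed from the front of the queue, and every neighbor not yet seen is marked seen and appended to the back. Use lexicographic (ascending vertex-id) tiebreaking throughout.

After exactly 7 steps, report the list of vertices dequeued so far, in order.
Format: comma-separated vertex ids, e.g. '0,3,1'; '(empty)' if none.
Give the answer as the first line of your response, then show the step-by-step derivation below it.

5,0,2,4,3,1,8

step 1: dequeue 5; queue=[0,2,4]; order=5
step 2: dequeue 0; queue=[2,4,3]; order=5,0
step 3: dequeue 2; queue=[4,3,1,8]; order=5,0,2
step 4: dequeue 4; queue=[3,1,8]; order=5,0,2,4
step 5: dequeue 3; queue=[1,8]; order=5,0,2,4,3
step 6: dequeue 1; queue=[8,7]; order=5,0,2,4,3,1
step 7: dequeue 8; queue=[7,6]; order=5,0,2,4,3,1,8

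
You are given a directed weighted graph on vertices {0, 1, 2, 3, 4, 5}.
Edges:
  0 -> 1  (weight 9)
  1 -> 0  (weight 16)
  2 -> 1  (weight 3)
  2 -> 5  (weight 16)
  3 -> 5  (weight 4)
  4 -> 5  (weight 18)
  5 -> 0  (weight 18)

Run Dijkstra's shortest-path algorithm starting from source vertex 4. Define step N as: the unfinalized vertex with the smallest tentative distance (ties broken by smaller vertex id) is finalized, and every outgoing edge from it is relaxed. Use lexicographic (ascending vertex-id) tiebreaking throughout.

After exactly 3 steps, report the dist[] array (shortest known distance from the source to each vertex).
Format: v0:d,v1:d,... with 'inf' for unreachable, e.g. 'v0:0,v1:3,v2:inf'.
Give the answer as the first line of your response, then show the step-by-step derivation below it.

v0:36,v1:45,v2:inf,v3:inf,v4:0,v5:18

step 1: dist = v0:inf,v1:inf,v2:inf,v3:inf,v4:0,v5:18
step 2: dist = v0:36,v1:inf,v2:inf,v3:inf,v4:0,v5:18
step 3: dist = v0:36,v1:45,v2:inf,v3:inf,v4:0,v5:18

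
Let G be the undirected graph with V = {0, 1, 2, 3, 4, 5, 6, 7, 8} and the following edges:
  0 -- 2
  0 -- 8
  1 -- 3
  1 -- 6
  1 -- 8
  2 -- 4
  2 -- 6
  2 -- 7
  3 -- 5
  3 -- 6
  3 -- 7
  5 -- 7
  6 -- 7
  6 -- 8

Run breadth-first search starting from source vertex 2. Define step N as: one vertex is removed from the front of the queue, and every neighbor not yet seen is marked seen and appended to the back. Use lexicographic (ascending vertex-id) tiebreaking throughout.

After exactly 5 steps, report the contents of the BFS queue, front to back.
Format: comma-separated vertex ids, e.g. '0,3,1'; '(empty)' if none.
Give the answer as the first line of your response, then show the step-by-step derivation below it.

8,1,3,5

step 1: dequeue 2; queue=[0,4,6,7]; order=2
step 2: dequeue 0; queue=[4,6,7,8]; order=2,0
step 3: dequeue 4; queue=[6,7,8]; order=2,0,4
step 4: dequeue 6; queue=[7,8,1,3]; order=2,0,4,6
step 5: dequeue 7; queue=[8,1,3,5]; order=2,0,4,6,7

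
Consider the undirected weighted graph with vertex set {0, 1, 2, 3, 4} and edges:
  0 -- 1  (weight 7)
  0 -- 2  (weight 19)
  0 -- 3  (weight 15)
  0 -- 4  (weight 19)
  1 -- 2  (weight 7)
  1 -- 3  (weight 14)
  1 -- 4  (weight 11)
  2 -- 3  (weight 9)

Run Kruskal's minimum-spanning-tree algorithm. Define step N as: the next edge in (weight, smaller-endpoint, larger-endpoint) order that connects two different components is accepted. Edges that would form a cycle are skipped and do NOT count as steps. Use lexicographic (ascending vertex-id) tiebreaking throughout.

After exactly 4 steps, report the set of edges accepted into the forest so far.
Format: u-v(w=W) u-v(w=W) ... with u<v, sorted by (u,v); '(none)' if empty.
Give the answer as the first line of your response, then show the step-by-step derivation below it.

0-1(w=7) 1-2(w=7) 1-4(w=11) 2-3(w=9)

step 1: add edge 0-1 (w=7); MST = {0-1(w=7)}
step 2: add edge 1-2 (w=7); MST = {0-1(w=7) 1-2(w=7)}
step 3: add edge 2-3 (w=9); MST = {0-1(w=7) 1-2(w=7) 2-3(w=9)}
step 4: add edge 1-4 (w=11); MST = {0-1(w=7) 1-2(w=7) 1-4(w=11) 2-3(w=9)}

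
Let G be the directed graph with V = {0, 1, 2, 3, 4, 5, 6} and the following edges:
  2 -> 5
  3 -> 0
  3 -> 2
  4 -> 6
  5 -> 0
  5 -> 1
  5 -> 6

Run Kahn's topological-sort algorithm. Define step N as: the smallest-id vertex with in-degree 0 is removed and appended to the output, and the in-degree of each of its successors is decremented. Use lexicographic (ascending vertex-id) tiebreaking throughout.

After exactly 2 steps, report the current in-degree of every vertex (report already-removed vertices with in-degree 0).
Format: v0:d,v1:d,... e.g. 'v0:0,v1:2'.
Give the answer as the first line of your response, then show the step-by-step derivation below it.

v0:1,v1:1,v2:0,v3:0,v4:0,v5:0,v6:2

step 1: output 3; order=[3]; indeg=(1,1,0,0,0,1,2)
step 2: output 2; order=[3,2]; indeg=(1,1,0,0,0,0,2)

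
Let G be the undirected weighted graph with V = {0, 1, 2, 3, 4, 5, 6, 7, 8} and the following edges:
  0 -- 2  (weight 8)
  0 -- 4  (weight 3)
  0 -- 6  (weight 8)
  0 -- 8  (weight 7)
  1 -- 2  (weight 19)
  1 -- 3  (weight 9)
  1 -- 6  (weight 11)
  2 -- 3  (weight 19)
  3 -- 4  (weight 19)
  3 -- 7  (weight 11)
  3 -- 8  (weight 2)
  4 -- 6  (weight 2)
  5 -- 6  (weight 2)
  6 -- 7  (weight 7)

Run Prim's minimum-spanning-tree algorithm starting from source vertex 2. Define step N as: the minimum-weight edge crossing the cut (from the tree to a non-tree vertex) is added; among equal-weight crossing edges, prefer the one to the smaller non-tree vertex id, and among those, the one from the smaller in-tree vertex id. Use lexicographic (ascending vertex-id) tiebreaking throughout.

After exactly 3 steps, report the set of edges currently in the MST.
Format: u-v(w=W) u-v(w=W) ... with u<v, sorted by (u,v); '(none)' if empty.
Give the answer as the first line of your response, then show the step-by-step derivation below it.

0-2(w=8) 0-4(w=3) 4-6(w=2)

step 1: add edge 0-2 (w=8); MST = {0-2(w=8)}
step 2: add edge 0-4 (w=3); MST = {0-2(w=8) 0-4(w=3)}
step 3: add edge 4-6 (w=2); MST = {0-2(w=8) 0-4(w=3) 4-6(w=2)}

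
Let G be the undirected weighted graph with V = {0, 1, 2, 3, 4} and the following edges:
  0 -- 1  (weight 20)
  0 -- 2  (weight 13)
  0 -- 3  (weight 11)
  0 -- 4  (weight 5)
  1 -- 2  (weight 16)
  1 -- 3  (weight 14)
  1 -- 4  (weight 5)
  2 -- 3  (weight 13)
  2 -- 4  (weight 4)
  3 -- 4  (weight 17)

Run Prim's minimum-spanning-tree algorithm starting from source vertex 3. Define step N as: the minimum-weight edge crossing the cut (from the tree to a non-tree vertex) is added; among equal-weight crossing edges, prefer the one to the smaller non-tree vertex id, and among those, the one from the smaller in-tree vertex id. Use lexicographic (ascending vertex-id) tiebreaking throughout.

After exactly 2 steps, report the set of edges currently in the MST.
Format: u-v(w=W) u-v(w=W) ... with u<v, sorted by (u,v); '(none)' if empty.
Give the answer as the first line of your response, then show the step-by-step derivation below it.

0-3(w=11) 0-4(w=5)

step 1: add edge 0-3 (w=11); MST = {0-3(w=11)}
step 2: add edge 0-4 (w=5); MST = {0-3(w=11) 0-4(w=5)}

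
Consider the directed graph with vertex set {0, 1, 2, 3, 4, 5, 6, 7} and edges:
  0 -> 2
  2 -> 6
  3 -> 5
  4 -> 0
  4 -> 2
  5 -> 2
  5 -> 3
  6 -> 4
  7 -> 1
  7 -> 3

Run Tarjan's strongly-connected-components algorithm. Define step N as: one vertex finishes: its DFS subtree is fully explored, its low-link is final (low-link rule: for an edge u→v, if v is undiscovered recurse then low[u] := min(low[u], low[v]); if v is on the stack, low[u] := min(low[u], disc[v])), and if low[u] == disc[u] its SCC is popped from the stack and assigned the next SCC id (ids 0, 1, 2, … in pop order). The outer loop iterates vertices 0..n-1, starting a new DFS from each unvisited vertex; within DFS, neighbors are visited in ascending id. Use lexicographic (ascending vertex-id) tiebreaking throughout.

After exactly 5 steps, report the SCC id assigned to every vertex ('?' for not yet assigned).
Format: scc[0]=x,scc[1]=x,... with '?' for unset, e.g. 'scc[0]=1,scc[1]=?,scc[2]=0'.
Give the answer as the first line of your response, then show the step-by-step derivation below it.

scc[0]=0,scc[1]=1,scc[2]=0,scc[3]=?,scc[4]=0,scc[5]=?,scc[6]=0,scc[7]=?

step 1: low=(low[0]=0,low[1]=?,low[2]=1,low[3]=?,low[4]=0,low[5]=?,low[6]=2,low[7]=?); scc=(scc[0]=?,scc[1]=?,scc[2]=?,scc[3]=?,scc[4]=?,scc[5]=?,scc[6]=?,scc[7]=?)
step 2: low=(low[0]=0,low[1]=?,low[2]=1,low[3]=?,low[4]=0,low[5]=?,low[6]=0,low[7]=?); scc=(scc[0]=?,scc[1]=?,scc[2]=?,scc[3]=?,scc[4]=?,scc[5]=?,scc[6]=?,scc[7]=?)
step 3: low=(low[0]=0,low[1]=?,low[2]=0,low[3]=?,low[4]=0,low[5]=?,low[6]=0,low[7]=?); scc=(scc[0]=?,scc[1]=?,scc[2]=?,scc[3]=?,scc[4]=?,scc[5]=?,scc[6]=?,scc[7]=?)
step 4: low=(low[0]=0,low[1]=?,low[2]=0,low[3]=?,low[4]=0,low[5]=?,low[6]=0,low[7]=?); scc=(scc[0]=0,scc[1]=?,scc[2]=0,scc[3]=?,scc[4]=0,scc[5]=?,scc[6]=0,scc[7]=?)
step 5: low=(low[0]=0,low[1]=4,low[2]=0,low[3]=?,low[4]=0,low[5]=?,low[6]=0,low[7]=?); scc=(scc[0]=0,scc[1]=1,scc[2]=0,scc[3]=?,scc[4]=0,scc[5]=?,scc[6]=0,scc[7]=?)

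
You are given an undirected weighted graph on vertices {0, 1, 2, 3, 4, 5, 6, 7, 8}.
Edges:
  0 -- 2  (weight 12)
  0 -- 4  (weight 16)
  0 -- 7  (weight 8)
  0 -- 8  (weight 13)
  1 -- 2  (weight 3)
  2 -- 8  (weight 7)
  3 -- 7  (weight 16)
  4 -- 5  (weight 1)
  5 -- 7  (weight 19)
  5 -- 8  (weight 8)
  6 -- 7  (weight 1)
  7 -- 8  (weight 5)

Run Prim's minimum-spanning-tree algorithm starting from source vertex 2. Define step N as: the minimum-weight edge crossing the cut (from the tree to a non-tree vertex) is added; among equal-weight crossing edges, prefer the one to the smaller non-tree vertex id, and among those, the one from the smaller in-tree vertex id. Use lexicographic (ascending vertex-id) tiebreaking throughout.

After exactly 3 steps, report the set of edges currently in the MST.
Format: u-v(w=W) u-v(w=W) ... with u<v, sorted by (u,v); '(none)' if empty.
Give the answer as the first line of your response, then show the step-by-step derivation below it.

1-2(w=3) 2-8(w=7) 7-8(w=5)

step 1: add edge 1-2 (w=3); MST = {1-2(w=3)}
step 2: add edge 2-8 (w=7); MST = {1-2(w=3) 2-8(w=7)}
step 3: add edge 7-8 (w=5); MST = {1-2(w=3) 2-8(w=7) 7-8(w=5)}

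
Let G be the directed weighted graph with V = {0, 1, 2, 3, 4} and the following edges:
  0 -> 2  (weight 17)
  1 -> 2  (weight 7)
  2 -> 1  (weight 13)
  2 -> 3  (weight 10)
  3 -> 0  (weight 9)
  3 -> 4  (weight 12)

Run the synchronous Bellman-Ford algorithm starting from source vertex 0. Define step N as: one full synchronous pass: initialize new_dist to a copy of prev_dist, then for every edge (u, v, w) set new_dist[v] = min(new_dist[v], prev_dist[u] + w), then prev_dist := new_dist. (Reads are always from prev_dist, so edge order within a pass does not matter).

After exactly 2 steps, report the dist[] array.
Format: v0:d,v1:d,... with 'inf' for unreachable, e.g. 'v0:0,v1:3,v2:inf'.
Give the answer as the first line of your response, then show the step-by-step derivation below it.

v0:0,v1:30,v2:17,v3:27,v4:inf

step 1: dist = v0:0,v1:inf,v2:17,v3:inf,v4:inf
step 2: dist = v0:0,v1:30,v2:17,v3:27,v4:inf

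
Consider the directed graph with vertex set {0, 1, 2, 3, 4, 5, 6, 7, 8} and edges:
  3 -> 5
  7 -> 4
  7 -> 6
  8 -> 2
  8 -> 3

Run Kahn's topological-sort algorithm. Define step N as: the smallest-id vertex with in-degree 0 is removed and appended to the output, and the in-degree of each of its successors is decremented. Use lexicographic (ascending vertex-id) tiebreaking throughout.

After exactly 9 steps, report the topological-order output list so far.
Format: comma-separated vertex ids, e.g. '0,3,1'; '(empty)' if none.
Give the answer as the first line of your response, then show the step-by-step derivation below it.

0,1,7,4,6,8,2,3,5

step 1: output 0; order=[0]; indeg=(0,0,1,1,1,1,1,0,0)
step 2: output 1; order=[0,1]; indeg=(0,0,1,1,1,1,1,0,0)
step 3: output 7; order=[0,1,7]; indeg=(0,0,1,1,0,1,0,0,0)
step 4: output 4; order=[0,1,7,4]; indeg=(0,0,1,1,0,1,0,0,0)
step 5: output 6; order=[0,1,7,4,6]; indeg=(0,0,1,1,0,1,0,0,0)
step 6: output 8; order=[0,1,7,4,6,8]; indeg=(0,0,0,0,0,1,0,0,0)
step 7: output 2; order=[0,1,7,4,6,8,2]; indeg=(0,0,0,0,0,1,0,0,0)
step 8: output 3; order=[0,1,7,4,6,8,2,3]; indeg=(0,0,0,0,0,0,0,0,0)
step 9: output 5; order=[0,1,7,4,6,8,2,3,5]; indeg=(0,0,0,0,0,0,0,0,0)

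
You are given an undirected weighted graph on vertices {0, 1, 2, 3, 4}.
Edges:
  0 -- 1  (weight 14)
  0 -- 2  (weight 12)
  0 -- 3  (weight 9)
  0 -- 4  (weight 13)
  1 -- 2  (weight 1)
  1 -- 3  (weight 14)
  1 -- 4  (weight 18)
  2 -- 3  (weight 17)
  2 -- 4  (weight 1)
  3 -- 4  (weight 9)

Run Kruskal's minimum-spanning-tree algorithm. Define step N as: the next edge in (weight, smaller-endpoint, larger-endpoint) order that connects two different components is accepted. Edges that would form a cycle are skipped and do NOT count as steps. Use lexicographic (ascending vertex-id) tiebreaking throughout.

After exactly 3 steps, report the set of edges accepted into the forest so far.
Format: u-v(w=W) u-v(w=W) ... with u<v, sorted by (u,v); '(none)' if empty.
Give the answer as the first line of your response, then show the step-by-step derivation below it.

0-3(w=9) 1-2(w=1) 2-4(w=1)

step 1: add edge 1-2 (w=1); MST = {1-2(w=1)}
step 2: add edge 2-4 (w=1); MST = {1-2(w=1) 2-4(w=1)}
step 3: add edge 0-3 (w=9); MST = {0-3(w=9) 1-2(w=1) 2-4(w=1)}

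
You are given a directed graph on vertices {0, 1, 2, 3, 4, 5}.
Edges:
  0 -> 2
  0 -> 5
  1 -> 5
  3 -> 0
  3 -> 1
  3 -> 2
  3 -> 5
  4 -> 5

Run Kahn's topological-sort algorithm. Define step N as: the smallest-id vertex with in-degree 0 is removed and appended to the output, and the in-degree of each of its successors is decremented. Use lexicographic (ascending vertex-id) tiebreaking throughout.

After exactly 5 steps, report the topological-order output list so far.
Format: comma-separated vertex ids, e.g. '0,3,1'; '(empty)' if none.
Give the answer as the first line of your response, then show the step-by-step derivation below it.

3,0,1,2,4

step 1: output 3; order=[3]; indeg=(0,0,1,0,0,3)
step 2: output 0; order=[3,0]; indeg=(0,0,0,0,0,2)
step 3: output 1; order=[3,0,1]; indeg=(0,0,0,0,0,1)
step 4: output 2; order=[3,0,1,2]; indeg=(0,0,0,0,0,1)
step 5: output 4; order=[3,0,1,2,4]; indeg=(0,0,0,0,0,0)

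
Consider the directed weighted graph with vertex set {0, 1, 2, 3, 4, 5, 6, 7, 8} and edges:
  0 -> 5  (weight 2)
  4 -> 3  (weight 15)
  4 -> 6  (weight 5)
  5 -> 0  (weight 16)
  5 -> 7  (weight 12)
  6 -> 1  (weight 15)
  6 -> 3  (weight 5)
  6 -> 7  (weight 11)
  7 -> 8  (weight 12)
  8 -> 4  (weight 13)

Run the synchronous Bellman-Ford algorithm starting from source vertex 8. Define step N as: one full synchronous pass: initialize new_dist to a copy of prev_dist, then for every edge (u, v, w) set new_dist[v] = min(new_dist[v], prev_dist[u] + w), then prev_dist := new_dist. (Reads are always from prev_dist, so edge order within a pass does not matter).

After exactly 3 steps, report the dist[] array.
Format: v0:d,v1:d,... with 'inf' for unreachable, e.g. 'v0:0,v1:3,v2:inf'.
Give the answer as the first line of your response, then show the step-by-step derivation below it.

v0:inf,v1:33,v2:inf,v3:23,v4:13,v5:inf,v6:18,v7:29,v8:0

step 1: dist = v0:inf,v1:inf,v2:inf,v3:inf,v4:13,v5:inf,v6:inf,v7:inf,v8:0
step 2: dist = v0:inf,v1:inf,v2:inf,v3:28,v4:13,v5:inf,v6:18,v7:inf,v8:0
step 3: dist = v0:inf,v1:33,v2:inf,v3:23,v4:13,v5:inf,v6:18,v7:29,v8:0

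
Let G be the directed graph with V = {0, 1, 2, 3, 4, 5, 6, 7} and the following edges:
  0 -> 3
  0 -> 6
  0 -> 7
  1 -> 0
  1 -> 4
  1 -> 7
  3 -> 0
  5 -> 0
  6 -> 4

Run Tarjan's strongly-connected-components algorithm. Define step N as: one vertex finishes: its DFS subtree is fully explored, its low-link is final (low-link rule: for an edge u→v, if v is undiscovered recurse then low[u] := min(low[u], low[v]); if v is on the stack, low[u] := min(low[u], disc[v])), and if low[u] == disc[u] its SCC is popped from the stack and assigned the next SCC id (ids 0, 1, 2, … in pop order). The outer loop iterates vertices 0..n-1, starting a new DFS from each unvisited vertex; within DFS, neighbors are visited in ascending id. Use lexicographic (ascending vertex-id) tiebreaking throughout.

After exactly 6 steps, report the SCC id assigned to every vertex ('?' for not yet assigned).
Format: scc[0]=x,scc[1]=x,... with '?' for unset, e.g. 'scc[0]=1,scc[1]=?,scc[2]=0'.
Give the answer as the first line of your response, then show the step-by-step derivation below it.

scc[0]=3,scc[1]=4,scc[2]=?,scc[3]=3,scc[4]=0,scc[5]=?,scc[6]=1,scc[7]=2

step 1: low=(low[0]=0,low[1]=?,low[2]=?,low[3]=0,low[4]=?,low[5]=?,low[6]=?,low[7]=?); scc=(scc[0]=?,scc[1]=?,scc[2]=?,scc[3]=?,scc[4]=?,scc[5]=?,scc[6]=?,scc[7]=?)
step 2: low=(low[0]=0,low[1]=?,low[2]=?,low[3]=0,low[4]=3,low[5]=?,low[6]=2,low[7]=?); scc=(scc[0]=?,scc[1]=?,scc[2]=?,scc[3]=?,scc[4]=0,scc[5]=?,scc[6]=?,scc[7]=?)
step 3: low=(low[0]=0,low[1]=?,low[2]=?,low[3]=0,low[4]=3,low[5]=?,low[6]=2,low[7]=?); scc=(scc[0]=?,scc[1]=?,scc[2]=?,scc[3]=?,scc[4]=0,scc[5]=?,scc[6]=1,scc[7]=?)
step 4: low=(low[0]=0,low[1]=?,low[2]=?,low[3]=0,low[4]=3,low[5]=?,low[6]=2,low[7]=4); scc=(scc[0]=?,scc[1]=?,scc[2]=?,scc[3]=?,scc[4]=0,scc[5]=?,scc[6]=1,scc[7]=2)
step 5: low=(low[0]=0,low[1]=?,low[2]=?,low[3]=0,low[4]=3,low[5]=?,low[6]=2,low[7]=4); scc=(scc[0]=3,scc[1]=?,scc[2]=?,scc[3]=3,scc[4]=0,scc[5]=?,scc[6]=1,scc[7]=2)
step 6: low=(low[0]=0,low[1]=5,low[2]=?,low[3]=0,low[4]=3,low[5]=?,low[6]=2,low[7]=4); scc=(scc[0]=3,scc[1]=4,scc[2]=?,scc[3]=3,scc[4]=0,scc[5]=?,scc[6]=1,scc[7]=2)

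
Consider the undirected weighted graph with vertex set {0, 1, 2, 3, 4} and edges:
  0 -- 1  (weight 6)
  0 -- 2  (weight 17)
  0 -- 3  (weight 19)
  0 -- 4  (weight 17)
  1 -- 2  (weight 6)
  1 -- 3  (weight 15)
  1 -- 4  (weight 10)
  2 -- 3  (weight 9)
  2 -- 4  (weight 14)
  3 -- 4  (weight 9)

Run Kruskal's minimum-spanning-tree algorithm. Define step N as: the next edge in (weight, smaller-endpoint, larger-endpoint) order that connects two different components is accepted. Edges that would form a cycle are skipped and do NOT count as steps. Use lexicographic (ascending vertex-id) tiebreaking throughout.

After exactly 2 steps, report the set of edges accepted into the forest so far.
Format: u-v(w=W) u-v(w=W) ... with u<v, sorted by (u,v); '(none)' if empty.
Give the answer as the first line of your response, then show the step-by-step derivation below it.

0-1(w=6) 1-2(w=6)

step 1: add edge 0-1 (w=6); MST = {0-1(w=6)}
step 2: add edge 1-2 (w=6); MST = {0-1(w=6) 1-2(w=6)}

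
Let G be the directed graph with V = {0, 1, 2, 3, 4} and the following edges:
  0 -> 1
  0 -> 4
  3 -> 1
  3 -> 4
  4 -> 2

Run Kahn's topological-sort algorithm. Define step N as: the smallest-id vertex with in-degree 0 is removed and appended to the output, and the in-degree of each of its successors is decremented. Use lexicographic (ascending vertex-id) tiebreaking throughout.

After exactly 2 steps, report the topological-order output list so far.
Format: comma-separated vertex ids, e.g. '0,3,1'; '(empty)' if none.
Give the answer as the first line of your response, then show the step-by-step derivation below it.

0,3

step 1: output 0; order=[0]; indeg=(0,1,1,0,1)
step 2: output 3; order=[0,3]; indeg=(0,0,1,0,0)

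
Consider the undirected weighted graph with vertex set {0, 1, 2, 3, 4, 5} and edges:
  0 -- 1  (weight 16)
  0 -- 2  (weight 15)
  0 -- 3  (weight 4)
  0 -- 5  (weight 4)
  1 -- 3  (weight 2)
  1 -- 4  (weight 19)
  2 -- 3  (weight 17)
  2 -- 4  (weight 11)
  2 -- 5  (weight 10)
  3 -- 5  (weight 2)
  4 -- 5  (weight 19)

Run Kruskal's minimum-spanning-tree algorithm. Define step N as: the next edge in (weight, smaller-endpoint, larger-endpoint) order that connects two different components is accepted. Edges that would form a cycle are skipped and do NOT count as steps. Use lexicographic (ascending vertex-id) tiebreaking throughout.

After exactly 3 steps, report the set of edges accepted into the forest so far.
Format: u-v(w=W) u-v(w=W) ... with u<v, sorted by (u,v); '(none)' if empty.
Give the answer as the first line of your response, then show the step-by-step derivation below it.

0-3(w=4) 1-3(w=2) 3-5(w=2)

step 1: add edge 1-3 (w=2); MST = {1-3(w=2)}
step 2: add edge 3-5 (w=2); MST = {1-3(w=2) 3-5(w=2)}
step 3: add edge 0-3 (w=4); MST = {0-3(w=4) 1-3(w=2) 3-5(w=2)}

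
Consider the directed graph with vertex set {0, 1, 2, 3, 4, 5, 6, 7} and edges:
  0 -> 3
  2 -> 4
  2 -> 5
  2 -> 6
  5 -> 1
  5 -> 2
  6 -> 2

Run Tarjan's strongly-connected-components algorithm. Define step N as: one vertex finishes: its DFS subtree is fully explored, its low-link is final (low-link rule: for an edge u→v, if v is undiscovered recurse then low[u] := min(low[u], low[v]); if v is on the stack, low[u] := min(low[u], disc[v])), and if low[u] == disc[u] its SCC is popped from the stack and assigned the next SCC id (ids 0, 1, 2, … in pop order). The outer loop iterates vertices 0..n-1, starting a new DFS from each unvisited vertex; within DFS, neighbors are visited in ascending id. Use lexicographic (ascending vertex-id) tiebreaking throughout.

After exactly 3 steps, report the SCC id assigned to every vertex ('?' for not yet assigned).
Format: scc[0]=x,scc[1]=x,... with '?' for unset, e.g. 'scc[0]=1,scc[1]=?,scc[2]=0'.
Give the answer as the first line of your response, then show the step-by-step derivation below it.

scc[0]=1,scc[1]=2,scc[2]=?,scc[3]=0,scc[4]=?,scc[5]=?,scc[6]=?,scc[7]=?

step 1: low=(low[0]=0,low[1]=?,low[2]=?,low[3]=1,low[4]=?,low[5]=?,low[6]=?,low[7]=?); scc=(scc[0]=?,scc[1]=?,scc[2]=?,scc[3]=0,scc[4]=?,scc[5]=?,scc[6]=?,scc[7]=?)
step 2: low=(low[0]=0,low[1]=?,low[2]=?,low[3]=1,low[4]=?,low[5]=?,low[6]=?,low[7]=?); scc=(scc[0]=1,scc[1]=?,scc[2]=?,scc[3]=0,scc[4]=?,scc[5]=?,scc[6]=?,scc[7]=?)
step 3: low=(low[0]=0,low[1]=2,low[2]=?,low[3]=1,low[4]=?,low[5]=?,low[6]=?,low[7]=?); scc=(scc[0]=1,scc[1]=2,scc[2]=?,scc[3]=0,scc[4]=?,scc[5]=?,scc[6]=?,scc[7]=?)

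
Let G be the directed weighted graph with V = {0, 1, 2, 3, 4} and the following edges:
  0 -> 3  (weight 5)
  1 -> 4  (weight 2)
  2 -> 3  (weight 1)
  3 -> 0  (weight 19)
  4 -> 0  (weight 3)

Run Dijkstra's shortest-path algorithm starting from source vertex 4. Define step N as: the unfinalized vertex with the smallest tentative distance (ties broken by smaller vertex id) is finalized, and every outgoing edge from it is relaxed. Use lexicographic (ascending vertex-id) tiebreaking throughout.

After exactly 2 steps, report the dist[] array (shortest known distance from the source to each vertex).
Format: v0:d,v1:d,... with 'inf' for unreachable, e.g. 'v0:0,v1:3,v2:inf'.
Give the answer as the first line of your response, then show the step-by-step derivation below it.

v0:3,v1:inf,v2:inf,v3:8,v4:0

step 1: dist = v0:3,v1:inf,v2:inf,v3:inf,v4:0
step 2: dist = v0:3,v1:inf,v2:inf,v3:8,v4:0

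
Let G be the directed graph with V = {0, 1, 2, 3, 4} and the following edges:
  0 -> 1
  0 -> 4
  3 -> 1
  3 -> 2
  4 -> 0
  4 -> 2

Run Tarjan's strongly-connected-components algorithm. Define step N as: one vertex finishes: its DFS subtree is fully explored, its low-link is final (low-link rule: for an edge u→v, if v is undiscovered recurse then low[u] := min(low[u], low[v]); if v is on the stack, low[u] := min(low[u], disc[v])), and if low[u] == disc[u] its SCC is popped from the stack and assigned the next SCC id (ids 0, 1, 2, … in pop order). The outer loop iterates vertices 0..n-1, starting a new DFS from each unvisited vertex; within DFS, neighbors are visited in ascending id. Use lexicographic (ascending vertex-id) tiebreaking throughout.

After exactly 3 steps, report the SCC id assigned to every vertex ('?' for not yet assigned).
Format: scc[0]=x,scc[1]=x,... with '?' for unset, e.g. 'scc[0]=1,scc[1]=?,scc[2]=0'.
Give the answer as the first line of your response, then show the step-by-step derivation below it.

scc[0]=?,scc[1]=0,scc[2]=1,scc[3]=?,scc[4]=?

step 1: low=(low[0]=0,low[1]=1,low[2]=?,low[3]=?,low[4]=?); scc=(scc[0]=?,scc[1]=0,scc[2]=?,scc[3]=?,scc[4]=?)
step 2: low=(low[0]=0,low[1]=1,low[2]=3,low[3]=?,low[4]=0); scc=(scc[0]=?,scc[1]=0,scc[2]=1,scc[3]=?,scc[4]=?)
step 3: low=(low[0]=0,low[1]=1,low[2]=3,low[3]=?,low[4]=0); scc=(scc[0]=?,scc[1]=0,scc[2]=1,scc[3]=?,scc[4]=?)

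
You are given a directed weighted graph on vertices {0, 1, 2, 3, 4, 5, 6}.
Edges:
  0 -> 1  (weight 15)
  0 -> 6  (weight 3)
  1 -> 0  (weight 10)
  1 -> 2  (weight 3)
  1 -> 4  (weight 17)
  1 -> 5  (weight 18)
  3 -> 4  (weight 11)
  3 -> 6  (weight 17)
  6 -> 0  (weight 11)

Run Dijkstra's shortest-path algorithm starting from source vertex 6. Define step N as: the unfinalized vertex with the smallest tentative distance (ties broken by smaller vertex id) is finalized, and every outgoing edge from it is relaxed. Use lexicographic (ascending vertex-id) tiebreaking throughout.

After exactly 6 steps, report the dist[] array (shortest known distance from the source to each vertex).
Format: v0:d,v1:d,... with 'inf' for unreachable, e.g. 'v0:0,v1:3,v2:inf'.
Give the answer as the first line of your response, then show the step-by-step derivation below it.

v0:11,v1:26,v2:29,v3:inf,v4:43,v5:44,v6:0

step 1: dist = v0:11,v1:inf,v2:inf,v3:inf,v4:inf,v5:inf,v6:0
step 2: dist = v0:11,v1:26,v2:inf,v3:inf,v4:inf,v5:inf,v6:0
step 3: dist = v0:11,v1:26,v2:29,v3:inf,v4:43,v5:44,v6:0
step 4: dist = v0:11,v1:26,v2:29,v3:inf,v4:43,v5:44,v6:0
step 5: dist = v0:11,v1:26,v2:29,v3:inf,v4:43,v5:44,v6:0
step 6: dist = v0:11,v1:26,v2:29,v3:inf,v4:43,v5:44,v6:0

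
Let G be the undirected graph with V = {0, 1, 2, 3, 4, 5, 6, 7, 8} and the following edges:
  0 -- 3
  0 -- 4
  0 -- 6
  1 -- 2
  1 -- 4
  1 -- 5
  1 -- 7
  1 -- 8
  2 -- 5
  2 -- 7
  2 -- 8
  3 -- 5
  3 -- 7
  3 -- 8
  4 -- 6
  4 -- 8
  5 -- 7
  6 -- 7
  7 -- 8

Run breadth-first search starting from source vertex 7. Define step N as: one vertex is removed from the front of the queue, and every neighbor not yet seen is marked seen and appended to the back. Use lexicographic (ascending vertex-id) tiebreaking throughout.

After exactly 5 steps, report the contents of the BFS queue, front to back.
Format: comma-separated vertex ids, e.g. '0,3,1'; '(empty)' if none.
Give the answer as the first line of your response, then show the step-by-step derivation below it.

6,8,4,0

step 1: dequeue 7; queue=[1,2,3,5,6,8]; order=7
step 2: dequeue 1; queue=[2,3,5,6,8,4]; order=7,1
step 3: dequeue 2; queue=[3,5,6,8,4]; order=7,1,2
step 4: dequeue 3; queue=[5,6,8,4,0]; order=7,1,2,3
step 5: dequeue 5; queue=[6,8,4,0]; order=7,1,2,3,5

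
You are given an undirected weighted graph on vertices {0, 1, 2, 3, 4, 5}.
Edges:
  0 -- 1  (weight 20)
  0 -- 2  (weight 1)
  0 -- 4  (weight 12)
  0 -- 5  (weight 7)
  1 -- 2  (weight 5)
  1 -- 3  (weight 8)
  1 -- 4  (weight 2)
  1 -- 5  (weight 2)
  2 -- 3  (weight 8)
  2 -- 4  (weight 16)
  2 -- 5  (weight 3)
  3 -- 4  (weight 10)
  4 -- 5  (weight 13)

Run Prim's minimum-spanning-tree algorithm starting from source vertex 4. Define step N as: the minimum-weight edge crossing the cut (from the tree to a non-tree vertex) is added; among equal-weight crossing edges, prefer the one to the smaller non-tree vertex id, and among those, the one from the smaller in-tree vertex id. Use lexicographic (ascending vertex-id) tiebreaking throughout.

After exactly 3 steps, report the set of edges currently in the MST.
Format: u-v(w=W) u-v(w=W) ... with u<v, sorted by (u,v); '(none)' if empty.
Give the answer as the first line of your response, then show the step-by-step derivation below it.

1-4(w=2) 1-5(w=2) 2-5(w=3)

step 1: add edge 1-4 (w=2); MST = {1-4(w=2)}
step 2: add edge 1-5 (w=2); MST = {1-4(w=2) 1-5(w=2)}
step 3: add edge 2-5 (w=3); MST = {1-4(w=2) 1-5(w=2) 2-5(w=3)}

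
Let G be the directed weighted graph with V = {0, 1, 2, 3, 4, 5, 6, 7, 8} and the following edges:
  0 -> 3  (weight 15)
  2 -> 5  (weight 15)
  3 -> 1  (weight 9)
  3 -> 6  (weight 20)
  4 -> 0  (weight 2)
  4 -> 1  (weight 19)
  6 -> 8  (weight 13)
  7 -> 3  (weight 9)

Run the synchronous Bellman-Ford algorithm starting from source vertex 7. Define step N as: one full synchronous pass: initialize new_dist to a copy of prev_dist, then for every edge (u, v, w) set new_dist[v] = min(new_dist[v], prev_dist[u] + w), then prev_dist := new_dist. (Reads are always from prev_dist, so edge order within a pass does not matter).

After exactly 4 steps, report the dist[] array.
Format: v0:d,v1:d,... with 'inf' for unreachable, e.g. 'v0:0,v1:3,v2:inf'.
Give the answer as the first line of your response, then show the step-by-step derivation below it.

v0:inf,v1:18,v2:inf,v3:9,v4:inf,v5:inf,v6:29,v7:0,v8:42

step 1: dist = v0:inf,v1:inf,v2:inf,v3:9,v4:inf,v5:inf,v6:inf,v7:0,v8:inf
step 2: dist = v0:inf,v1:18,v2:inf,v3:9,v4:inf,v5:inf,v6:29,v7:0,v8:inf
step 3: dist = v0:inf,v1:18,v2:inf,v3:9,v4:inf,v5:inf,v6:29,v7:0,v8:42
step 4: dist = v0:inf,v1:18,v2:inf,v3:9,v4:inf,v5:inf,v6:29,v7:0,v8:42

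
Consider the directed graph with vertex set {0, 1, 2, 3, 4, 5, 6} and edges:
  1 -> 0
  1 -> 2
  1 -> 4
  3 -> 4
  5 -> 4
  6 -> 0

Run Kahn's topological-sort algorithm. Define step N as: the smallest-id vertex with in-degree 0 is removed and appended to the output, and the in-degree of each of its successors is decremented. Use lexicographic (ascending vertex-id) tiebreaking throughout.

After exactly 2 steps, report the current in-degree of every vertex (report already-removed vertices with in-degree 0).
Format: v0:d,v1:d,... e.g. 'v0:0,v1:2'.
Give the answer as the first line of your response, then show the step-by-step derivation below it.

v0:1,v1:0,v2:0,v3:0,v4:2,v5:0,v6:0

step 1: output 1; order=[1]; indeg=(1,0,0,0,2,0,0)
step 2: output 2; order=[1,2]; indeg=(1,0,0,0,2,0,0)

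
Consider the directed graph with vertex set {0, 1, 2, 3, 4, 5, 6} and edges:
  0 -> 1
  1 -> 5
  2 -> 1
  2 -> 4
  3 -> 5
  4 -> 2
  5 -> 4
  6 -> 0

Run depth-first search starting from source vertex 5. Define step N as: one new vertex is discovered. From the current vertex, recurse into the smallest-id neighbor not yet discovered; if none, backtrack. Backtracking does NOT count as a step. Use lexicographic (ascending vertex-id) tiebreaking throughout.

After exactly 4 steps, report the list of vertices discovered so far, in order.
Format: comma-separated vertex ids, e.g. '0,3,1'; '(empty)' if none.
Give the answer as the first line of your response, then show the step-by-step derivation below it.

5,4,2,1

step 1: discover 5; path=5; order=5
step 2: discover 4; path=5>4; order=5,4
step 3: discover 2; path=5>4>2; order=5,4,2
step 4: discover 1; path=5>4>2>1; order=5,4,2,1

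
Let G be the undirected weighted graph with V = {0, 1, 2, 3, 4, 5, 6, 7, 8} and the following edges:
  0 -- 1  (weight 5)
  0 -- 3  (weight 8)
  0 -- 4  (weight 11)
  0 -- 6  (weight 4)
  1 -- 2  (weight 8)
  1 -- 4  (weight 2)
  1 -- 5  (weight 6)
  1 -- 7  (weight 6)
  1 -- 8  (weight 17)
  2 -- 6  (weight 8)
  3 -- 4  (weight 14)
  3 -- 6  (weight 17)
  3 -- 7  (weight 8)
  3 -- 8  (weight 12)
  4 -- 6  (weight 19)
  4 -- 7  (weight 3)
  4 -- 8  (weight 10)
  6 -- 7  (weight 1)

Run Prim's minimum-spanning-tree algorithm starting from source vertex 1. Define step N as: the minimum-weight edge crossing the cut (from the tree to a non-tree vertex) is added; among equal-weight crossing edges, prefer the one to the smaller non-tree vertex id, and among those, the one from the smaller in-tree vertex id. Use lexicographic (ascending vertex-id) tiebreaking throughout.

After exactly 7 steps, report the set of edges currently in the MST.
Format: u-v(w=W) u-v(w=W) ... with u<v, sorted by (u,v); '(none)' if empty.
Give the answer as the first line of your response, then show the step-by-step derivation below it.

0-3(w=8) 0-6(w=4) 1-2(w=8) 1-4(w=2) 1-5(w=6) 4-7(w=3) 6-7(w=1)

step 1: add edge 1-4 (w=2); MST = {1-4(w=2)}
step 2: add edge 4-7 (w=3); MST = {1-4(w=2) 4-7(w=3)}
step 3: add edge 6-7 (w=1); MST = {1-4(w=2) 4-7(w=3) 6-7(w=1)}
step 4: add edge 0-6 (w=4); MST = {0-6(w=4) 1-4(w=2) 4-7(w=3) 6-7(w=1)}
step 5: add edge 1-5 (w=6); MST = {0-6(w=4) 1-4(w=2) 1-5(w=6) 4-7(w=3) 6-7(w=1)}
step 6: add edge 1-2 (w=8); MST = {0-6(w=4) 1-2(w=8) 1-4(w=2) 1-5(w=6) 4-7(w=3) 6-7(w=1)}
step 7: add edge 0-3 (w=8); MST = {0-3(w=8) 0-6(w=4) 1-2(w=8) 1-4(w=2) 1-5(w=6) 4-7(w=3) 6-7(w=1)}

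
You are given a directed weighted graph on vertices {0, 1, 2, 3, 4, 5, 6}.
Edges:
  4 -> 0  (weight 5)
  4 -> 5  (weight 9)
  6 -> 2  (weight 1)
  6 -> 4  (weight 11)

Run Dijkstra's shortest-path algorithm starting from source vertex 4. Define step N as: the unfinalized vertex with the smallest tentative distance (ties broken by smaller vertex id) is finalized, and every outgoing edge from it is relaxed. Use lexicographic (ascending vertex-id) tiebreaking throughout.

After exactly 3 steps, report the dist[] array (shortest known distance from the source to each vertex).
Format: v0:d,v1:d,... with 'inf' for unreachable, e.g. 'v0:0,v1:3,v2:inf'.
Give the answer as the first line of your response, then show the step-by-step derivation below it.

v0:5,v1:inf,v2:inf,v3:inf,v4:0,v5:9,v6:inf

step 1: dist = v0:5,v1:inf,v2:inf,v3:inf,v4:0,v5:9,v6:inf
step 2: dist = v0:5,v1:inf,v2:inf,v3:inf,v4:0,v5:9,v6:inf
step 3: dist = v0:5,v1:inf,v2:inf,v3:inf,v4:0,v5:9,v6:inf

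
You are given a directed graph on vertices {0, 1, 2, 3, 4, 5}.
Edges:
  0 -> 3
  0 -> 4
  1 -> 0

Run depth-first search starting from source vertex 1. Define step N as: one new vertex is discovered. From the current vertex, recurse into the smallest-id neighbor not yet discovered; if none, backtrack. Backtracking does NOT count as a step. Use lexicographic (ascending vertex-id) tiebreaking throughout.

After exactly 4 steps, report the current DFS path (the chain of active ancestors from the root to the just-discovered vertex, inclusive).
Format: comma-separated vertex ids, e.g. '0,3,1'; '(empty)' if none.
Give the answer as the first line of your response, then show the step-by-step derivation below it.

1,0,4

step 1: discover 1; path=1; order=1
step 2: discover 0; path=1>0; order=1,0
step 3: discover 3; path=1>0>3; order=1,0,3
step 4: discover 4; path=1>0>4; order=1,0,3,4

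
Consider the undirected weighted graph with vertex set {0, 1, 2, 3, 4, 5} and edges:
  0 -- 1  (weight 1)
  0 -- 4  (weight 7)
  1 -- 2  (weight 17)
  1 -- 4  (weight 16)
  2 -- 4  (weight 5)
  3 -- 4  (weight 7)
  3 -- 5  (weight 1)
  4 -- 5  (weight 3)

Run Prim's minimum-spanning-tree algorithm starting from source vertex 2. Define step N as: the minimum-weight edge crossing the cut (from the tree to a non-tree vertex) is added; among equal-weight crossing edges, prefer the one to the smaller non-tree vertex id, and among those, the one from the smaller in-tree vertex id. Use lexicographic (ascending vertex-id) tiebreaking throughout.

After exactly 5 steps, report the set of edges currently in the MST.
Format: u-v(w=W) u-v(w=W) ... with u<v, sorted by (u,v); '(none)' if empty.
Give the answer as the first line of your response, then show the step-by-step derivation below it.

0-1(w=1) 0-4(w=7) 2-4(w=5) 3-5(w=1) 4-5(w=3)

step 1: add edge 2-4 (w=5); MST = {2-4(w=5)}
step 2: add edge 4-5 (w=3); MST = {2-4(w=5) 4-5(w=3)}
step 3: add edge 3-5 (w=1); MST = {2-4(w=5) 3-5(w=1) 4-5(w=3)}
step 4: add edge 0-4 (w=7); MST = {0-4(w=7) 2-4(w=5) 3-5(w=1) 4-5(w=3)}
step 5: add edge 0-1 (w=1); MST = {0-1(w=1) 0-4(w=7) 2-4(w=5) 3-5(w=1) 4-5(w=3)}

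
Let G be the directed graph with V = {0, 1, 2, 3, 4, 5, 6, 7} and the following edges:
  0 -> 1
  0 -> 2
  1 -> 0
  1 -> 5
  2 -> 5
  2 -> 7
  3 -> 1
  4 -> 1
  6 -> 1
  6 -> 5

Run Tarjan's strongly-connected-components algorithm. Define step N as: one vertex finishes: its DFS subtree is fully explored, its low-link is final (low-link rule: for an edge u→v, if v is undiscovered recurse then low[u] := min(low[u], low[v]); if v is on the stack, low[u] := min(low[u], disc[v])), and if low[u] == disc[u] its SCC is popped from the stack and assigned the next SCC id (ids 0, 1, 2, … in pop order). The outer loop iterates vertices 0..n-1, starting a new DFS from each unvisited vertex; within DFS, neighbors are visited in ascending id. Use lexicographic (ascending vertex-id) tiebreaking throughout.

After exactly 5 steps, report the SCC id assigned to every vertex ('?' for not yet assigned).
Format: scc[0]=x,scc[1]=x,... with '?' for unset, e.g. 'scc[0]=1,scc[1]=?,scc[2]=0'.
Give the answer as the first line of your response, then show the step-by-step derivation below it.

scc[0]=3,scc[1]=3,scc[2]=2,scc[3]=?,scc[4]=?,scc[5]=0,scc[6]=?,scc[7]=1

step 1: low=(low[0]=0,low[1]=0,low[2]=?,low[3]=?,low[4]=?,low[5]=2,low[6]=?,low[7]=?); scc=(scc[0]=?,scc[1]=?,scc[2]=?,scc[3]=?,scc[4]=?,scc[5]=0,scc[6]=?,scc[7]=?)
step 2: low=(low[0]=0,low[1]=0,low[2]=?,low[3]=?,low[4]=?,low[5]=2,low[6]=?,low[7]=?); scc=(scc[0]=?,scc[1]=?,scc[2]=?,scc[3]=?,scc[4]=?,scc[5]=0,scc[6]=?,scc[7]=?)
step 3: low=(low[0]=0,low[1]=0,low[2]=3,low[3]=?,low[4]=?,low[5]=2,low[6]=?,low[7]=4); scc=(scc[0]=?,scc[1]=?,scc[2]=?,scc[3]=?,scc[4]=?,scc[5]=0,scc[6]=?,scc[7]=1)
step 4: low=(low[0]=0,low[1]=0,low[2]=3,low[3]=?,low[4]=?,low[5]=2,low[6]=?,low[7]=4); scc=(scc[0]=?,scc[1]=?,scc[2]=2,scc[3]=?,scc[4]=?,scc[5]=0,scc[6]=?,scc[7]=1)
step 5: low=(low[0]=0,low[1]=0,low[2]=3,low[3]=?,low[4]=?,low[5]=2,low[6]=?,low[7]=4); scc=(scc[0]=3,scc[1]=3,scc[2]=2,scc[3]=?,scc[4]=?,scc[5]=0,scc[6]=?,scc[7]=1)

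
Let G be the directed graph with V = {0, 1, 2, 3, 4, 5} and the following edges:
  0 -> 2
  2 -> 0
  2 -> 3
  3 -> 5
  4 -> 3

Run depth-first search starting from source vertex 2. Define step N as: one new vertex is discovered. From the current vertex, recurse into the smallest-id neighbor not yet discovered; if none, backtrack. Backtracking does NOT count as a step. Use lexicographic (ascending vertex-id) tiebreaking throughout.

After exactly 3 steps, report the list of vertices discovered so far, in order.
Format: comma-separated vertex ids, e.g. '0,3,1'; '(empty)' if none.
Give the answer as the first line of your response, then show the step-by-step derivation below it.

2,0,3

step 1: discover 2; path=2; order=2
step 2: discover 0; path=2>0; order=2,0
step 3: discover 3; path=2>3; order=2,0,3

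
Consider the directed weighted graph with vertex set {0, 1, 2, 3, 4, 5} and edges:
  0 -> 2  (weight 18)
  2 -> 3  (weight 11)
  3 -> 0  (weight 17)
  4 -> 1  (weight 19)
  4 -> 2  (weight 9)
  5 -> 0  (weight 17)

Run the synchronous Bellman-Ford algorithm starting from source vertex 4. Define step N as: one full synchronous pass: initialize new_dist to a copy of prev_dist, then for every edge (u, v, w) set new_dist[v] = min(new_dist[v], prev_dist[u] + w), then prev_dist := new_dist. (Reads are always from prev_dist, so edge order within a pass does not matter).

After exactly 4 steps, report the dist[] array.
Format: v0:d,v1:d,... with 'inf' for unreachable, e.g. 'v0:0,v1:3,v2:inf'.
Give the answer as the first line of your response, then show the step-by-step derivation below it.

v0:37,v1:19,v2:9,v3:20,v4:0,v5:inf

step 1: dist = v0:inf,v1:19,v2:9,v3:inf,v4:0,v5:inf
step 2: dist = v0:inf,v1:19,v2:9,v3:20,v4:0,v5:inf
step 3: dist = v0:37,v1:19,v2:9,v3:20,v4:0,v5:inf
step 4: dist = v0:37,v1:19,v2:9,v3:20,v4:0,v5:inf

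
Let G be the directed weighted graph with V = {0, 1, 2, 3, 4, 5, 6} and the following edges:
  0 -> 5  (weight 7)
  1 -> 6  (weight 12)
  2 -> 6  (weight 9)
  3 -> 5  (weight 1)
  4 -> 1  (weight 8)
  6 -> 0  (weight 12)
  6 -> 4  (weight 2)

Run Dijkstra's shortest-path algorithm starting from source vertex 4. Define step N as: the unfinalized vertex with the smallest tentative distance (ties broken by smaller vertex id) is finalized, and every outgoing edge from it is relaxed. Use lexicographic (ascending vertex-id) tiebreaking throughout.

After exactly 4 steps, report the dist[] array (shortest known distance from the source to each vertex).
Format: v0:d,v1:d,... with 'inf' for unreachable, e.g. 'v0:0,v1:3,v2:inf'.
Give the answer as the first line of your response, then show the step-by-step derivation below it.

v0:32,v1:8,v2:inf,v3:inf,v4:0,v5:39,v6:20

step 1: dist = v0:inf,v1:8,v2:inf,v3:inf,v4:0,v5:inf,v6:inf
step 2: dist = v0:inf,v1:8,v2:inf,v3:inf,v4:0,v5:inf,v6:20
step 3: dist = v0:32,v1:8,v2:inf,v3:inf,v4:0,v5:inf,v6:20
step 4: dist = v0:32,v1:8,v2:inf,v3:inf,v4:0,v5:39,v6:20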